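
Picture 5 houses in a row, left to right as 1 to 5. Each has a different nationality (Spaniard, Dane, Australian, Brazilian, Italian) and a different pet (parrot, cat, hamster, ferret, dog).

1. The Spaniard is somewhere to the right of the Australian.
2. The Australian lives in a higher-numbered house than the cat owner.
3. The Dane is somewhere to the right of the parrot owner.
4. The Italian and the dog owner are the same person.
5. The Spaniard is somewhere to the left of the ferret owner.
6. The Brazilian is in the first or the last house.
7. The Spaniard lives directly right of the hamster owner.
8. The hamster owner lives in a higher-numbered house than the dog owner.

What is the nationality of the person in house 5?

The only pet still possible for house 5 is ferret.
That leaves parrot as the pet for house 4.
From clue 3, the Dane must be in house 5.
House 1's nationality must be Brazilian (nothing else left).
So house 2 gets Italian for nationality.
House 4's nationality must be Spaniard (nothing else left).
House 3 pet: only hamster fits.
The dog owner is in house 2 (clue 4).
So house 3 gets Australian for nationality.
House 1 pet: only cat fits.
So: house 1 = Brazilian/cat, house 2 = Italian/dog, house 3 = Australian/hamster, house 4 = Spaniard/parrot, house 5 = Dane/ferret.

Dane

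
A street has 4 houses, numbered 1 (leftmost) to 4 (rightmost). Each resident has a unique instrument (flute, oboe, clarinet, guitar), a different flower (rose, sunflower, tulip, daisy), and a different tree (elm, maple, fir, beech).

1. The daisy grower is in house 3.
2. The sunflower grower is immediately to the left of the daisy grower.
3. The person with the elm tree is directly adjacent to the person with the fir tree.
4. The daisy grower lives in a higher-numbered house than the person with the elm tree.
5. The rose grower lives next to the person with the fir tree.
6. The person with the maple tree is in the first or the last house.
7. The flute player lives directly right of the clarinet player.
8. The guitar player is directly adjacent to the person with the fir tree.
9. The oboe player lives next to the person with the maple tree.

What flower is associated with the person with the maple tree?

rose

From clue 1, the daisy grower must be in house 3.
Clue 2: the sunflower grower is in house 2.
The oboe player is narrowed to house 2 or 3; consider each.
Placing it in house 2 leads to a contradiction, so it's in house 3.
From clue 9, the person with the maple tree must be in house 4.
Clue 7: the flute player is in house 2.
The clarinet player is in house 1 (clue 7).
House 4 instrument: only guitar fits.
From clue 8, the person with the fir tree must be in house 3.
Clue 3 places the person with the elm tree in house 2.
From clue 5, the rose grower must be in house 4.
The only flower still possible for house 1 is tulip.
House 1 tree: only beech fits.
So: house 1 = clarinet/tulip/beech, house 2 = flute/sunflower/elm, house 3 = oboe/daisy/fir, house 4 = guitar/rose/maple.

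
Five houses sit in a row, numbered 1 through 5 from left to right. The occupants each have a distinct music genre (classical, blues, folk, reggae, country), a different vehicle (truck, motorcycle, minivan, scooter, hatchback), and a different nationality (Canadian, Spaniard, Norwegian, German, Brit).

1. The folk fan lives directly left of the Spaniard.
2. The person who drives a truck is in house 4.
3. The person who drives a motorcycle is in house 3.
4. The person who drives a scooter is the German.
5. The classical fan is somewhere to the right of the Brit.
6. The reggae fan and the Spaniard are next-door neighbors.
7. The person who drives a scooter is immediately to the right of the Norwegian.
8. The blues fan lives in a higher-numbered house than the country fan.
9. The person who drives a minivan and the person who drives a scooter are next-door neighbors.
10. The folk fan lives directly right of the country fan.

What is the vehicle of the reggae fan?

The person who drives a truck is in house 4 (clue 2).
Clue 3 places the person who drives a motorcycle in house 3.
From clue 9, the person who drives a minivan must be in house 1.
Clue 9: the person who drives a scooter is in house 2.
House 1's music genre must be country (nothing else left).
So house 5 gets hatchback for vehicle.
The German is in house 2 (clue 4).
Clue 7 places the Norwegian in house 1.
By clue 10, the folk fan is in house 2.
By clue 1, the Spaniard is in house 3.
Clue 6 places the reggae fan in house 4.
House 3's music genre must be blues (nothing else left).
That leaves classical as the music genre for house 5.
House 4 nationality: only Brit fits.
House 5's nationality must be Canadian (nothing else left).
So: house 1 = country/minivan/Norwegian, house 2 = folk/scooter/German, house 3 = blues/motorcycle/Spaniard, house 4 = reggae/truck/Brit, house 5 = classical/hatchback/Canadian.

truck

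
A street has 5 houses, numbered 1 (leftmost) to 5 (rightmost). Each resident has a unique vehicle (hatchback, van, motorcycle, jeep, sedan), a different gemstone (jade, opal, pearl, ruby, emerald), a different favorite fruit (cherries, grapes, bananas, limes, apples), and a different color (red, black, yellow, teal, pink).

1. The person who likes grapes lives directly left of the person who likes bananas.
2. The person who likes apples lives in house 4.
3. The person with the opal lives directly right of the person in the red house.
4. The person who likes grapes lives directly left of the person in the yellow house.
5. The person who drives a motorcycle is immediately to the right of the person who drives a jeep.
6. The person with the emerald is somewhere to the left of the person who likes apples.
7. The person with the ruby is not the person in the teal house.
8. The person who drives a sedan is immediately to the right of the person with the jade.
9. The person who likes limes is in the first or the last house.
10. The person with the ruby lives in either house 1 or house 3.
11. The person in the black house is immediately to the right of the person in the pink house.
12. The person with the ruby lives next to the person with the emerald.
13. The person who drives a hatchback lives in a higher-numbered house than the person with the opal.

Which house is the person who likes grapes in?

The person who likes apples is in house 4 (clue 2).
By clue 12, the person with the emerald is in house 2.
House 5 gemstone: only pearl fits.
The person who drives a hatchback is narrowed to house 4 or 5; consider each.
Placing it in house 4 leads to a contradiction, so it's in house 5.
So house 4 gets opal for gemstone.
The person in the red house is in house 3 (clue 3).
House 2 color: only yellow fits.
The person who likes grapes is in house 1 (clue 4).
Clue 11: the person in the black house is in house 5.
Clue 11 places the person in the pink house in house 4.
So house 5 gets limes for favorite fruit.
So house 1 gets teal for color.
Clue 1: the person who likes bananas is in house 2.
The person with the ruby is in house 3 (clue 7).
House 1's gemstone must be jade (nothing else left).
That leaves cherries as the favorite fruit for house 3.
Clue 8 places the person who drives a sedan in house 2.
By clue 5, the person who drives a motorcycle is in house 4.
From clue 5, the person who drives a jeep must be in house 3.
The only vehicle still possible for house 1 is van.
So: house 1 = van/jade/grapes/teal, house 2 = sedan/emerald/bananas/yellow, house 3 = jeep/ruby/cherries/red, house 4 = motorcycle/opal/apples/pink, house 5 = hatchback/pearl/limes/black.

1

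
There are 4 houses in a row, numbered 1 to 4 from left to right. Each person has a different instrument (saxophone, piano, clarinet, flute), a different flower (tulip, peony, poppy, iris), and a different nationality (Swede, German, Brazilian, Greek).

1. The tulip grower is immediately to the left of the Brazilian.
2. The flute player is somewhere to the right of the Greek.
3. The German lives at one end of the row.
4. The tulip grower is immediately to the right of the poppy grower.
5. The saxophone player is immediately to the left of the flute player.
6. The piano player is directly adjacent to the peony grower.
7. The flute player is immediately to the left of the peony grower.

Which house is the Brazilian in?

3

The flute player is narrowed to house 2 or 3; consider each.
Placing it in house 3 leads to a contradiction, so it's in house 2.
The Greek is in house 1 (clue 2).
Clue 5: the saxophone player is in house 1.
The peony grower is in house 3 (clue 7).
House 4's flower must be iris (nothing else left).
So house 2 gets Swede for nationality.
House 3 nationality: only Brazilian fits.
So house 4 gets German for nationality.
Clue 4: the poppy grower is in house 1.
From clue 6, the piano player must be in house 4.
So house 3 gets clarinet for instrument.
The only flower still possible for house 2 is tulip.
So: house 1 = saxophone/poppy/Greek, house 2 = flute/tulip/Swede, house 3 = clarinet/peony/Brazilian, house 4 = piano/iris/German.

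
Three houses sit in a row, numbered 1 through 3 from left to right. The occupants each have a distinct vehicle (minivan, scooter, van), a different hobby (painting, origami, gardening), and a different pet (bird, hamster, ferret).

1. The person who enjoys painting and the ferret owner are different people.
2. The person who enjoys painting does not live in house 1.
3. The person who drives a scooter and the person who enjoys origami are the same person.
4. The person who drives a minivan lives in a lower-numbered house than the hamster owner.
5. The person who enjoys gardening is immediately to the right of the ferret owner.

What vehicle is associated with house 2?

That leaves origami as the hobby for house 1.
Clue 3 places the person who drives a scooter in house 1.
House 3's vehicle must be van (nothing else left).
The hamster owner is in house 3 (clue 4).
The only vehicle still possible for house 2 is minivan.
The person who enjoys gardening is narrowed to house 2 or 3; consider each.
Placing it in house 3 leads to a contradiction, so it's in house 2.
The ferret owner is in house 1 (clue 5).
So house 3 gets painting for hobby.
House 2's pet must be bird (nothing else left).
So: house 1 = scooter/origami/ferret, house 2 = minivan/gardening/bird, house 3 = van/painting/hamster.

minivan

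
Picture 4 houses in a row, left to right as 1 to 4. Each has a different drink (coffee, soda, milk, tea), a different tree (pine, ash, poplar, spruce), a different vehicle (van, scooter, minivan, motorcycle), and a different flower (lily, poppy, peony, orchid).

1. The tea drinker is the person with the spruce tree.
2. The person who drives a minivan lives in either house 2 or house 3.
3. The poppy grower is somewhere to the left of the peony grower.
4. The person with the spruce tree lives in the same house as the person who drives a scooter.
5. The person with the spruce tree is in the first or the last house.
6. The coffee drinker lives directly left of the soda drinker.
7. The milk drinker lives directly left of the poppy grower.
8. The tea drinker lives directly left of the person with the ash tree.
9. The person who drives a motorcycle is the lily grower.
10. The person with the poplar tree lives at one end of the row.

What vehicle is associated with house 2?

motorcycle

House 4's drink must be soda (nothing else left).
By clue 1, the tea drinker is in house 1.
From clue 1, the person with the spruce tree must be in house 1.
Clue 4: the person who drives a scooter is in house 1.
Clue 6 places the coffee drinker in house 3.
The person with the ash tree is in house 2 (clue 8).
House 2's drink must be milk (nothing else left).
So house 3 gets pine for tree.
That leaves poplar as the tree for house 4.
Clue 7 places the poppy grower in house 3.
House 1's flower must be orchid (nothing else left).
House 2's flower must be lily (nothing else left).
That leaves peony as the flower for house 4.
Clue 9 places the person who drives a motorcycle in house 2.
House 4 vehicle: only van fits.
That leaves minivan as the vehicle for house 3.
So: house 1 = tea/spruce/scooter/orchid, house 2 = milk/ash/motorcycle/lily, house 3 = coffee/pine/minivan/poppy, house 4 = soda/poplar/van/peony.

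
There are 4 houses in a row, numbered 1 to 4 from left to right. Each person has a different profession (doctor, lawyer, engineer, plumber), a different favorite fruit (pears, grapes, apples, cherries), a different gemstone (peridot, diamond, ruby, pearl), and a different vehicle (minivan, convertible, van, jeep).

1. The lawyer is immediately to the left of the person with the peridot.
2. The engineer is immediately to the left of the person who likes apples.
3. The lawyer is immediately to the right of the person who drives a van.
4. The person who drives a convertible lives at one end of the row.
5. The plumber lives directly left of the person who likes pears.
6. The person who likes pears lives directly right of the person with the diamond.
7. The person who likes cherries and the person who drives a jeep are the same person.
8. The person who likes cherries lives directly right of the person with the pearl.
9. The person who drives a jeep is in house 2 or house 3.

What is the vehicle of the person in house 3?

jeep

House 4 profession: only doctor fits.
House 1 favorite fruit: only grapes fits.
The lawyer is narrowed to house 2 or 3; consider each.
Placing it in house 3 leads to a contradiction, so it's in house 2.
By clue 1, the person with the peridot is in house 3.
From clue 3, the person who drives a van must be in house 1.
The only gemstone still possible for house 4 is ruby.
Clue 6 places the person who likes pears in house 2.
From clue 6, the person with the diamond must be in house 1.
So house 3 gets cherries for favorite fruit.
House 4's favorite fruit must be apples (nothing else left).
So house 2 gets pearl for gemstone.
The only vehicle still possible for house 4 is convertible.
The engineer is in house 3 (clue 2).
From clue 5, the plumber must be in house 1.
The person who drives a jeep is in house 3 (clue 7).
The only vehicle still possible for house 2 is minivan.
So: house 1 = plumber/grapes/diamond/van, house 2 = lawyer/pears/pearl/minivan, house 3 = engineer/cherries/peridot/jeep, house 4 = doctor/apples/ruby/convertible.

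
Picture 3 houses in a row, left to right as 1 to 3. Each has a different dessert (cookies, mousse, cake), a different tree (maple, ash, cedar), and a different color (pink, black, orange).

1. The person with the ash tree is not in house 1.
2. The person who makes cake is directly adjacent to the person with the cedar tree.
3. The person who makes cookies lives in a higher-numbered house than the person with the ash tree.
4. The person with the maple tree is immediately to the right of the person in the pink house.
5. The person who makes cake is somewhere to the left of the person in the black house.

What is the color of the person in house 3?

Clue 3 places the person who makes cookies in house 3.
By clue 3, the person with the ash tree is in house 2.
The only tree still possible for house 1 is cedar.
House 3 tree: only maple fits.
From clue 2, the person who makes cake must be in house 2.
By clue 4, the person in the pink house is in house 2.
Clue 5: the person in the black house is in house 3.
House 1's dessert must be mousse (nothing else left).
That leaves orange as the color for house 1.
So: house 1 = mousse/cedar/orange, house 2 = cake/ash/pink, house 3 = cookies/maple/black.

black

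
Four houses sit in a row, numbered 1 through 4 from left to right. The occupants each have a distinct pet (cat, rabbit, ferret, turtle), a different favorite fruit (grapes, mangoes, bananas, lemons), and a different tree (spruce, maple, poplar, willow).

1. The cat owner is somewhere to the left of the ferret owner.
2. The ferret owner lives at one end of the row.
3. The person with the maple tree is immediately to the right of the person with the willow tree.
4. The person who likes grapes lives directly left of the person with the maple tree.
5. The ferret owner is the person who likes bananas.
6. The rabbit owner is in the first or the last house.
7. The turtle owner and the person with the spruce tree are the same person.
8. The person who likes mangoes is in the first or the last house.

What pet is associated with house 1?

rabbit

Clue 2: the ferret owner is in house 4.
Clue 5: the person who likes bananas is in house 4.
House 1 pet: only rabbit fits.
The only favorite fruit still possible for house 1 is mangoes.
The only tree still possible for house 1 is poplar.
So house 4 gets maple for tree.
By clue 3, the person with the willow tree is in house 3.
Clue 4 places the person who likes grapes in house 3.
House 2 favorite fruit: only lemons fits.
House 2's tree must be spruce (nothing else left).
The turtle owner is in house 2 (clue 7).
House 3's pet must be cat (nothing else left).
So: house 1 = rabbit/mangoes/poplar, house 2 = turtle/lemons/spruce, house 3 = cat/grapes/willow, house 4 = ferret/bananas/maple.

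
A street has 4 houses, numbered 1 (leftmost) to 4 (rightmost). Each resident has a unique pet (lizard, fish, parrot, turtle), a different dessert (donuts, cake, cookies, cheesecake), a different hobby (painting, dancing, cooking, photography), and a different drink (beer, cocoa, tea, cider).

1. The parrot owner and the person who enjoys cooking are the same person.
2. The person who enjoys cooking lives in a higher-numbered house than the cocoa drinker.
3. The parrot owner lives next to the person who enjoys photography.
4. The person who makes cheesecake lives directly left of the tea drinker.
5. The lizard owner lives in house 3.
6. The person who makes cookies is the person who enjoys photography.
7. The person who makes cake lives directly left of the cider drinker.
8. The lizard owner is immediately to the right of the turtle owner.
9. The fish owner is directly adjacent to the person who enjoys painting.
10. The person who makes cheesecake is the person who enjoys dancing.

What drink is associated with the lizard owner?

By clue 5, the lizard owner is in house 3.
Clue 8 places the turtle owner in house 2.
Clue 1 places the parrot owner in house 4.
Clue 1: the person who enjoys cooking is in house 4.
Clue 3 places the person who enjoys photography in house 3.
From clue 6, the person who makes cookies must be in house 3.
That leaves fish as the pet for house 1.
House 4 dessert: only donuts fits.
House 1's hobby must be dancing (nothing else left).
House 2 hobby: only painting fits.
The person who makes cheesecake is in house 1 (clue 10).
House 2 dessert: only cake fits.
That leaves beer as the drink for house 4.
Clue 4 places the tea drinker in house 2.
The cider drinker is in house 3 (clue 7).
That leaves cocoa as the drink for house 1.
So: house 1 = fish/cheesecake/dancing/cocoa, house 2 = turtle/cake/painting/tea, house 3 = lizard/cookies/photography/cider, house 4 = parrot/donuts/cooking/beer.

cider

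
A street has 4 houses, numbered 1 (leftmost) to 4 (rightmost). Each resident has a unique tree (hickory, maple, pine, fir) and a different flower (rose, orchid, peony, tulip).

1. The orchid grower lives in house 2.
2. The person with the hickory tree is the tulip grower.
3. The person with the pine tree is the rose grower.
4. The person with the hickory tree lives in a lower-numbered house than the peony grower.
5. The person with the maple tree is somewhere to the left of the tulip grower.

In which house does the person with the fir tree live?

4

From clue 1, the orchid grower must be in house 2.
House 1's flower must be rose (nothing else left).
Clue 2 places the person with the hickory tree in house 3.
Clue 2: the tulip grower is in house 3.
From clue 3, the person with the pine tree must be in house 1.
The peony grower is in house 4 (clue 4).
House 4's tree must be fir (nothing else left).
So house 2 gets maple for tree.
So: house 1 = pine/rose, house 2 = maple/orchid, house 3 = hickory/tulip, house 4 = fir/peony.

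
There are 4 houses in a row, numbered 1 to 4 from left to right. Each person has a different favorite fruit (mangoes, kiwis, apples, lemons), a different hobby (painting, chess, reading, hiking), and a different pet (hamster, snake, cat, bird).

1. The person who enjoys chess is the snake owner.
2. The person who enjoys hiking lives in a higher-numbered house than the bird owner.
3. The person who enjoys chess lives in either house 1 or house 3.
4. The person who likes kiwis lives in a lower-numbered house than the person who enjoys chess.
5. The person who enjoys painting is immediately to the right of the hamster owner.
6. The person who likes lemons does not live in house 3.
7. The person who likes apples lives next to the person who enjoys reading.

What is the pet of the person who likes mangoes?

snake

By clue 4, the person who enjoys chess is in house 3.
House 1's hobby must be reading (nothing else left).
Clue 1 places the snake owner in house 3.
By clue 7, the person who likes apples is in house 2.
So house 3 gets mangoes for favorite fruit.
House 4 favorite fruit: only lemons fits.
That leaves cat as the pet for house 4.
From clue 5, the person who enjoys painting must be in house 2.
The only favorite fruit still possible for house 1 is kiwis.
That leaves hiking as the hobby for house 4.
House 1 pet: only hamster fits.
The only pet still possible for house 2 is bird.
So: house 1 = kiwis/reading/hamster, house 2 = apples/painting/bird, house 3 = mangoes/chess/snake, house 4 = lemons/hiking/cat.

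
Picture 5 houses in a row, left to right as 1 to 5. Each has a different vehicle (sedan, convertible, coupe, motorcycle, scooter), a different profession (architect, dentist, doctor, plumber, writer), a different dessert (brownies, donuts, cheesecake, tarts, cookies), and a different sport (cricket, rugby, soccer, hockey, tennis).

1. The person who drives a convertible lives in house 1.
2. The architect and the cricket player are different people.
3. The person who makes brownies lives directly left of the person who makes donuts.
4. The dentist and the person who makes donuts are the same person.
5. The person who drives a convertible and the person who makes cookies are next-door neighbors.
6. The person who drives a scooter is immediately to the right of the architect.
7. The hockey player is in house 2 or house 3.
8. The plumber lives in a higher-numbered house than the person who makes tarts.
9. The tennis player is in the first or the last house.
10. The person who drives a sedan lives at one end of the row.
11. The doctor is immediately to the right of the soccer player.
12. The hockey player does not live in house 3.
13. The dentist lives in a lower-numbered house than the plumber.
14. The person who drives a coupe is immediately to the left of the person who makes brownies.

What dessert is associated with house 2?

cookies

By clue 1, the person who drives a convertible is in house 1.
The person who makes cookies is in house 2 (clue 5).
By clue 12, the hockey player is in house 2.
By clue 4, the dentist is in house 4.
Clue 4 places the person who makes donuts in house 4.
The plumber is in house 5 (clue 13).
So house 5 gets sedan for vehicle.
House 5 dessert: only cheesecake fits.
Clue 11: the soccer player is in house 1.
The person who drives a coupe is in house 2 (clue 14).
So house 2 gets doctor for profession.
House 1's dessert must be tarts (nothing else left).
The only dessert still possible for house 3 is brownies.
So house 5 gets tennis for sport.
The person who drives a scooter is in house 4 (clue 6).
Clue 6: the architect is in house 3.
The only vehicle still possible for house 3 is motorcycle.
The only profession still possible for house 1 is writer.
By clue 2, the cricket player is in house 4.
House 3 sport: only rugby fits.
So: house 1 = convertible/writer/tarts/soccer, house 2 = coupe/doctor/cookies/hockey, house 3 = motorcycle/architect/brownies/rugby, house 4 = scooter/dentist/donuts/cricket, house 5 = sedan/plumber/cheesecake/tennis.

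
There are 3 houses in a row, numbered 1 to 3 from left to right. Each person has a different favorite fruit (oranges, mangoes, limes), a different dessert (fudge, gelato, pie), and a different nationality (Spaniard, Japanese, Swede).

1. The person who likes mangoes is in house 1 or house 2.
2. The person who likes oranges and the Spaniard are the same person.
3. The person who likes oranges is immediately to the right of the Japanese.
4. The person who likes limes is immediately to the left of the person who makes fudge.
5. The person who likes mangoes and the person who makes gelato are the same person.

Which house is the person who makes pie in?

2

House 3's favorite fruit must be oranges (nothing else left).
Clue 2 places the Spaniard in house 3.
Clue 3 places the Japanese in house 2.
That leaves Swede as the nationality for house 1.
The person who likes limes is narrowed to house 1 or 2; consider each.
Placing it in house 1 leads to a contradiction, so it's in house 2.
Clue 4: the person who makes fudge is in house 3.
The only favorite fruit still possible for house 1 is mangoes.
From clue 5, the person who makes gelato must be in house 1.
House 2 dessert: only pie fits.
So: house 1 = mangoes/gelato/Swede, house 2 = limes/pie/Japanese, house 3 = oranges/fudge/Spaniard.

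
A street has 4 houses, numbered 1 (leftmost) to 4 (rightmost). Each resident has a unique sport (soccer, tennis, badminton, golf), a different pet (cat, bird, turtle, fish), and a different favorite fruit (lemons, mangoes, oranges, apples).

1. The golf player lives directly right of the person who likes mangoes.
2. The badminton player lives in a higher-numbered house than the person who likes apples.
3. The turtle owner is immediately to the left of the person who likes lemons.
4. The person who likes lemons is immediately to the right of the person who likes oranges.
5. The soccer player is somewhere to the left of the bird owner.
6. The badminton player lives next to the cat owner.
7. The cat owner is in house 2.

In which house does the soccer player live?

1

By clue 7, the cat owner is in house 2.
House 4's favorite fruit must be lemons (nothing else left).
Clue 3 places the turtle owner in house 3.
The person who likes oranges is in house 3 (clue 4).
By clue 6, the badminton player is in house 3.
That leaves fish as the pet for house 1.
So house 4 gets bird for pet.
By clue 1, the golf player is in house 2.
From clue 1, the person who likes mangoes must be in house 1.
House 4 sport: only tennis fits.
So house 2 gets apples for favorite fruit.
House 1 sport: only soccer fits.
So: house 1 = soccer/fish/mangoes, house 2 = golf/cat/apples, house 3 = badminton/turtle/oranges, house 4 = tennis/bird/lemons.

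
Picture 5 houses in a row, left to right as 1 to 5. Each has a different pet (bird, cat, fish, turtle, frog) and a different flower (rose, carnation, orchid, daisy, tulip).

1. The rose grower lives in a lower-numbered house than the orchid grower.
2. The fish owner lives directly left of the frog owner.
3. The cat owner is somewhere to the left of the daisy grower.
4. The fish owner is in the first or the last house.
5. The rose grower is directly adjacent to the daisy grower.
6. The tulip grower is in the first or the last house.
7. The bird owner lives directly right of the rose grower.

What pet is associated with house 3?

The fish owner is in house 1 (clue 4).
Clue 2: the frog owner is in house 2.
House 2's flower must be carnation (nothing else left).
House 1 flower: only tulip fits.
The only flower still possible for house 3 is rose.
By clue 5, the daisy grower is in house 4.
Clue 7 places the bird owner in house 4.
House 3 pet: only cat fits.
The only pet still possible for house 5 is turtle.
House 5's flower must be orchid (nothing else left).
So: house 1 = fish/tulip, house 2 = frog/carnation, house 3 = cat/rose, house 4 = bird/daisy, house 5 = turtle/orchid.

cat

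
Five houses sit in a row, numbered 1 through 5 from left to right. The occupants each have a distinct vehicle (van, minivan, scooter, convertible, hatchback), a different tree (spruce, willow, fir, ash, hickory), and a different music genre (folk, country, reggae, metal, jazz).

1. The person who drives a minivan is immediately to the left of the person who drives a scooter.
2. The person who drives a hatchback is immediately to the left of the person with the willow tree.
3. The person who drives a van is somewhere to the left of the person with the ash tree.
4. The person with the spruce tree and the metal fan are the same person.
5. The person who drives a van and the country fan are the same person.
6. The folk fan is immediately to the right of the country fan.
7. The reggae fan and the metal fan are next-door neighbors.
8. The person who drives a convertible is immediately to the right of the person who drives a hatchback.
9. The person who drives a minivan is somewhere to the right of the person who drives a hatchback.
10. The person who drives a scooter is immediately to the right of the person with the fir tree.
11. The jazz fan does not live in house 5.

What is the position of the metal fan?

The only vehicle still possible for house 5 is scooter.
The person who drives a minivan is in house 4 (clue 1).
The person with the fir tree is in house 4 (clue 10).
That leaves metal as the music genre for house 5.
From clue 4, the person with the spruce tree must be in house 5.
From clue 7, the reggae fan must be in house 4.
The only tree still possible for house 1 is hickory.
House 3's vehicle must be convertible (nothing else left).
The person who drives a hatchback is in house 2 (clue 8).
So house 1 gets van for vehicle.
Clue 2: the person with the willow tree is in house 3.
Clue 5 places the country fan in house 1.
Clue 6 places the folk fan in house 2.
That leaves ash as the tree for house 2.
So house 3 gets jazz for music genre.
So: house 1 = van/hickory/country, house 2 = hatchback/ash/folk, house 3 = convertible/willow/jazz, house 4 = minivan/fir/reggae, house 5 = scooter/spruce/metal.

5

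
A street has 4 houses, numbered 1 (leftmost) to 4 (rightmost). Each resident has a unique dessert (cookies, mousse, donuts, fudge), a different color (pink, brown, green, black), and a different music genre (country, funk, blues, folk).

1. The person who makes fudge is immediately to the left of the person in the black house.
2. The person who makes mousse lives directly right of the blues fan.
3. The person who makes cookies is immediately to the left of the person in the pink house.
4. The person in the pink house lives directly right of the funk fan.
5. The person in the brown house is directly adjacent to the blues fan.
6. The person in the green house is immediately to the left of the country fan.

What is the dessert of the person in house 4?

mousse

The person who makes cookies is narrowed to house 1 or 2 or 3; consider each.
Placing it in house 2 and house 3 leads to a contradiction, so it's in house 1.
By clue 3, the person in the pink house is in house 2.
By clue 4, the funk fan is in house 1.
The person who makes fudge is narrowed to house 2 or 3; consider each.
Placing it in house 3 leads to a contradiction, so it's in house 2.
Clue 1 places the person in the black house in house 3.
House 4 color: only brown fits.
Clue 5: the blues fan is in house 3.
From clue 6, the country fan must be in house 2.
House 1 color: only green fits.
House 4 music genre: only folk fits.
From clue 2, the person who makes mousse must be in house 4.
House 3's dessert must be donuts (nothing else left).
So: house 1 = cookies/green/funk, house 2 = fudge/pink/country, house 3 = donuts/black/blues, house 4 = mousse/brown/folk.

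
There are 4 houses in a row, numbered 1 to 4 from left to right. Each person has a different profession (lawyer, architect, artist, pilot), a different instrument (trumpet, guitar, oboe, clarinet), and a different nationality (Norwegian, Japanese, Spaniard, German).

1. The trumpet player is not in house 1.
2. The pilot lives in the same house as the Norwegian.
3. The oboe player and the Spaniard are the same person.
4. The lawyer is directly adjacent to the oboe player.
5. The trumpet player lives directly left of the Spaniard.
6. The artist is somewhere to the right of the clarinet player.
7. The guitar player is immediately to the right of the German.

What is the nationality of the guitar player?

Norwegian

The only instrument still possible for house 1 is clarinet.
The oboe player is narrowed to house 3 or 4; consider each.
Placing it in house 3 leads to a contradiction, so it's in house 4.
By clue 3, the Spaniard is in house 4.
By clue 4, the lawyer is in house 3.
By clue 5, the trumpet player is in house 3.
So house 2 gets guitar for instrument.
The German is in house 1 (clue 7).
House 3's nationality must be Japanese (nothing else left).
The pilot is in house 2 (clue 2).
That leaves architect as the profession for house 1.
House 4 profession: only artist fits.
The only nationality still possible for house 2 is Norwegian.
So: house 1 = architect/clarinet/German, house 2 = pilot/guitar/Norwegian, house 3 = lawyer/trumpet/Japanese, house 4 = artist/oboe/Spaniard.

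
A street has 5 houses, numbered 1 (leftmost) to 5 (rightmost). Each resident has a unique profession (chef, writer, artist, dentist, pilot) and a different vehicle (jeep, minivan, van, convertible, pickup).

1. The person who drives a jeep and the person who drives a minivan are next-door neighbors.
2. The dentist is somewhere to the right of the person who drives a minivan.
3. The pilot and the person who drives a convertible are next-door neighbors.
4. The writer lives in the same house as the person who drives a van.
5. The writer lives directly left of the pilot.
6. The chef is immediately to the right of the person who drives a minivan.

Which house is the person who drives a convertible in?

5

The chef is narrowed to house 2 or 3 or 4 or 5; consider each.
Placing it in house 3 and house 4 and house 5 leads to a contradiction, so it's in house 2.
Clue 6 places the person who drives a minivan in house 1.
Clue 1 places the person who drives a jeep in house 2.
So house 1 gets artist for profession.
The pilot is narrowed to house 4 or 5; consider each.
Placing it in house 5 leads to a contradiction, so it's in house 4.
Clue 5 places the writer in house 3.
House 5's profession must be dentist (nothing else left).
From clue 4, the person who drives a van must be in house 3.
So house 4 gets pickup for vehicle.
House 5's vehicle must be convertible (nothing else left).
So: house 1 = artist/minivan, house 2 = chef/jeep, house 3 = writer/van, house 4 = pilot/pickup, house 5 = dentist/convertible.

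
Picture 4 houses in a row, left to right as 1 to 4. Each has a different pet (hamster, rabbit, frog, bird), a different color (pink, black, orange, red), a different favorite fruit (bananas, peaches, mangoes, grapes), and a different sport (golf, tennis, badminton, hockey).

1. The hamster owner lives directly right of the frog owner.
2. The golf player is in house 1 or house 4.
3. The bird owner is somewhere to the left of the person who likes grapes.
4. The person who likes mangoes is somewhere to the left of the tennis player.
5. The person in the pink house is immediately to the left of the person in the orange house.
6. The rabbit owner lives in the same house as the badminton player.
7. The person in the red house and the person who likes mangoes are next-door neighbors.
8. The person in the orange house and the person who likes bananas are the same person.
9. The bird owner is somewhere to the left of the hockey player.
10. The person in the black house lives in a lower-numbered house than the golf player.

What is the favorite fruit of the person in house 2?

peaches

Clue 10: the golf player is in house 4.
House 1's sport must be badminton (nothing else left).
Clue 6 places the rabbit owner in house 1.
House 2's pet must be bird (nothing else left).
House 4's pet must be hamster (nothing else left).
That leaves orange as the color for house 4.
Clue 5: the person in the pink house is in house 3.
Clue 8: the person who likes bananas is in house 4.
By clue 9, the hockey player is in house 3.
House 3 pet: only frog fits.
That leaves grapes as the favorite fruit for house 3.
The only sport still possible for house 2 is tennis.
From clue 4, the person who likes mangoes must be in house 1.
Clue 7 places the person in the red house in house 2.
So house 1 gets black for color.
So house 2 gets peaches for favorite fruit.
So: house 1 = rabbit/black/mangoes/badminton, house 2 = bird/red/peaches/tennis, house 3 = frog/pink/grapes/hockey, house 4 = hamster/orange/bananas/golf.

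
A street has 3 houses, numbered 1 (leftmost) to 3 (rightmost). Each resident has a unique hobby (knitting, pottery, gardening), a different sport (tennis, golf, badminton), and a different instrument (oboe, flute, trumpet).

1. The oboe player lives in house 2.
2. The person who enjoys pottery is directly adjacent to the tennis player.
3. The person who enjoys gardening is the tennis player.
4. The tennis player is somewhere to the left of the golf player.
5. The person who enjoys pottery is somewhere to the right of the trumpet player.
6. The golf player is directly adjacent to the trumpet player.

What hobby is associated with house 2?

Clue 1 places the oboe player in house 2.
House 1 instrument: only trumpet fits.
House 3's instrument must be flute (nothing else left).
Clue 6: the golf player is in house 2.
The only sport still possible for house 3 is badminton.
By clue 2, the person who enjoys pottery is in house 2.
Clue 3: the person who enjoys gardening is in house 1.
The only hobby still possible for house 3 is knitting.
So house 1 gets tennis for sport.
So: house 1 = gardening/tennis/trumpet, house 2 = pottery/golf/oboe, house 3 = knitting/badminton/flute.

pottery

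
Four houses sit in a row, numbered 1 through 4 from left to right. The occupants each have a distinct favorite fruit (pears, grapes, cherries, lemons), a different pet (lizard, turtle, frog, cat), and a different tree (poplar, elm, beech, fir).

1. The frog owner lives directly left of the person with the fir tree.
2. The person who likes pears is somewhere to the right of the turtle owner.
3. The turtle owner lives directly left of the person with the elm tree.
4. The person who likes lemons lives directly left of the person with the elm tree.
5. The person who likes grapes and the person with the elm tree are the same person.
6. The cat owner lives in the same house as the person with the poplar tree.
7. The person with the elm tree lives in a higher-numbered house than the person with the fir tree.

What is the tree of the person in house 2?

That leaves cherries as the favorite fruit for house 1.
House 2's favorite fruit must be lemons (nothing else left).
Clue 4 places the person with the elm tree in house 3.
From clue 5, the person who likes grapes must be in house 3.
The person with the fir tree is in house 2 (clue 7).
So house 4 gets pears for favorite fruit.
Clue 1 places the frog owner in house 1.
The turtle owner is in house 2 (clue 3).
House 3 pet: only lizard fits.
The only pet still possible for house 4 is cat.
Clue 6 places the person with the poplar tree in house 4.
House 1's tree must be beech (nothing else left).
So: house 1 = cherries/frog/beech, house 2 = lemons/turtle/fir, house 3 = grapes/lizard/elm, house 4 = pears/cat/poplar.

fir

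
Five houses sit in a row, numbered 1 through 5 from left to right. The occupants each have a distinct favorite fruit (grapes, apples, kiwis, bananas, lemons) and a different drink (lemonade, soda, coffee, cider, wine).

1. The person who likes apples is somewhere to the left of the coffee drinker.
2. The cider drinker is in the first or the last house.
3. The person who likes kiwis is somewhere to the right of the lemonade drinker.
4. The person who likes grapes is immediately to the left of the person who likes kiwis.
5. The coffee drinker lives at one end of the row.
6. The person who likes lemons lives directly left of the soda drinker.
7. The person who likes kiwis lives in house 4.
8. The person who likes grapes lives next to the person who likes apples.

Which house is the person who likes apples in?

2

The coffee drinker is in house 5 (clue 5).
By clue 7, the person who likes kiwis is in house 4.
The only favorite fruit still possible for house 5 is bananas.
That leaves cider as the drink for house 1.
Clue 4: the person who likes grapes is in house 3.
Clue 8: the person who likes apples is in house 2.
The only favorite fruit still possible for house 1 is lemons.
Clue 6: the soda drinker is in house 2.
House 4 drink: only wine fits.
The only drink still possible for house 3 is lemonade.
So: house 1 = lemons/cider, house 2 = apples/soda, house 3 = grapes/lemonade, house 4 = kiwis/wine, house 5 = bananas/coffee.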